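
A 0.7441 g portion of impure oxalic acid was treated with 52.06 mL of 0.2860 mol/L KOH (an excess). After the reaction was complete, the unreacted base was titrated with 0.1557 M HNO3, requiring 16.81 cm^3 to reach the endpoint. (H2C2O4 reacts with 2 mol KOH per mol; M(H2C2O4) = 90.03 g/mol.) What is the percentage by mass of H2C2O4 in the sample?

Total n(KOH) added = 0.2860 x 0.05206 = 0.01489 mol.
n(HNO3) used = 0.1557 x 0.01681 = 0.002617 mol, which equals the excess n(KOH).
So n(KOH) consumed by the sample = 0.01489 - 0.002617 = 0.01227 mol.
n(H2C2O4) = 0.01227 / 2 = 0.006136 mol.
mass H2C2O4 = 0.006136 x 90.03 = 0.5524 g, so %H2C2O4 = 0.5524/0.7441 x 100 = 74.2%.

74.2%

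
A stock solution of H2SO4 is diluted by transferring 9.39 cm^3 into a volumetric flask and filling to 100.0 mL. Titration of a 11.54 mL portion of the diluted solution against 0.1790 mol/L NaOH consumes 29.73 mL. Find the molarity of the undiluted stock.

n(NaOH) = 0.1790 x 0.02973 = 0.005322 mol.
n(H2SO4) in the aliquot = 0.005322 x 1/2 = 0.002661 mol.
[diluted H2SO4] = 0.002661 / 0.01154 = 0.2306 M.
Dilution factor = 100.0/9.390 = 10.65, so [stock] = 0.2306 x 10.65 = 2.46 M.

2.46 M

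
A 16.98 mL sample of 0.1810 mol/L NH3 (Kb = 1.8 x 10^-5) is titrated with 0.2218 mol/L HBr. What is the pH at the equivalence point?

n(NH3) = 0.1810 x 0.01698 = 0.003073 mol; V(HBr) at equivalence = 0.003073/0.2218 = 0.01386 L.
At equivalence the base is fully converted to NH4+; total volume = 0.03084 L, so [NH4+] = 0.003073/0.03084 = 0.09967 M.
Ka(NH4+) = Kw/Kb = 1.0e-14 / 1.8 x 10^-5 = 5.56e-10.
[H^+] = sqrt(Ka x [NH4+]) = sqrt(5.56e-10 x 0.09967) = 7.44e-6 M.
pH = -log(7.44e-6) = 5.13.

5.13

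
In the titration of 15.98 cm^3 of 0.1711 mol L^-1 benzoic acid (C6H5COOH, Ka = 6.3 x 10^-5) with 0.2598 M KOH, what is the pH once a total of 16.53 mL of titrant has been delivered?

n(acid) = 0.1711 x 0.01598 = 0.002734 mol; n(KOH) added = 0.2598 x 0.01653 = 0.004294 mol.
Base is in excess by 0.004294 - 0.002734 = 0.001560 mol in a total volume of 0.03251 L.
[OH^-] = 0.001560/0.03251 = 0.04799 M, so pOH = 1.32 and pH = 14.00 - 1.32 = 12.68.

12.68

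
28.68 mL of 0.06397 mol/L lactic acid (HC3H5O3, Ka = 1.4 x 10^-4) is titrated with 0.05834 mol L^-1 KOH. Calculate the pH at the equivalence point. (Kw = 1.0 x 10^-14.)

8.17

n(HC3H5O3) = 0.06397 x 0.02868 = 0.001835 mol; V(KOH) at equivalence = 0.001835/0.05834 = 0.03145 L.
At equivalence all the acid is converted to C3H5O3-; total volume = 0.02868 + 0.03145 = 0.06013 L, so [C3H5O3-] = 0.001835/0.06013 = 0.03051 M.
Kb = Kw/Ka = 1.0e-14 / 1.4 x 10^-4 = 7.14e-11.
[OH^-] = sqrt(Kb x [C3H5O3-]) = sqrt(7.14e-11 x 0.03051) = 1.48e-6 M.
pOH = 5.83, so pH = 14.00 - 5.83 = 8.17.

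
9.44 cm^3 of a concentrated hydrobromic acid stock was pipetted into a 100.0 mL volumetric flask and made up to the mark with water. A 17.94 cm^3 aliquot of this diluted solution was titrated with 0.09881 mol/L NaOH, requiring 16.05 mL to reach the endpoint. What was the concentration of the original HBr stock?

n(NaOH) = 0.09881 x 0.01605 = 0.001586 mol.
n(HBr) in the aliquot = 0.001586 mol.
[diluted HBr] = 0.001586 / 0.01794 = 0.08840 M.
Dilution factor = 100.0/9.440 = 10.59, so [stock] = 0.08840 x 10.59 = 0.936 M.

0.936 M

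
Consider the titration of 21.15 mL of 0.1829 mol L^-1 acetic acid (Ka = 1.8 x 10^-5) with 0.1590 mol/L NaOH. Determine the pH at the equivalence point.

n(CH3COOH) = 0.1829 x 0.02115 = 0.003868 mol; V(NaOH) at equivalence = 0.003868/0.1590 = 0.02433 L.
At equivalence all the acid is converted to CH3COO-; total volume = 0.02115 + 0.02433 = 0.04548 L, so [CH3COO-] = 0.003868/0.04548 = 0.08506 M.
Kb = Kw/Ka = 1.0e-14 / 1.8 x 10^-5 = 5.56e-10.
[OH^-] = sqrt(Kb x [CH3COO-]) = sqrt(5.56e-10 x 0.08506) = 6.87e-6 M.
pOH = 5.16, so pH = 14.00 - 5.16 = 8.84.

8.84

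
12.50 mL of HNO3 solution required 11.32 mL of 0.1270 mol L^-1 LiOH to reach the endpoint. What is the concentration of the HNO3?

n(LiOH) delivered = 0.1270 x 0.01132 = 0.001438 mol.
For a 1:1 reaction, n(HNO3) = 0.001438 mol.
[HNO3] = 0.001438 mol / 0.01250 L = 0.115 M.

0.115 M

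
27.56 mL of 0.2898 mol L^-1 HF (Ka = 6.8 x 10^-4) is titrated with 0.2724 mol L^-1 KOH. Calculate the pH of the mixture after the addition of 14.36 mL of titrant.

Initial n(HF) = 0.2898 x 0.02756 = 0.007987 mol.
n(KOH) added = 0.2724 x 0.01436 = 0.003912 mol, converting that many moles of HF to F-.
Remaining n(HF) = 0.004075 mol; n(F-) = 0.003912 mol.
By Henderson-Hasselbalch, pH = pKa + log([A^-]/[HA]) = 3.17 + log(0.003912/0.004075) = 3.17 + (-0.02) = 3.15.

3.15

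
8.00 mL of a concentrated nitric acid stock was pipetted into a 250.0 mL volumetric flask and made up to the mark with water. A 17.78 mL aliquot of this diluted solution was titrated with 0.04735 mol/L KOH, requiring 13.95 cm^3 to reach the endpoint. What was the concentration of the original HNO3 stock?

1.16 M

n(KOH) = 0.04735 x 0.01395 = 0.0006605 mol.
n(HNO3) in the aliquot = 0.0006605 mol.
[diluted HNO3] = 0.0006605 / 0.01778 = 0.03715 M.
Dilution factor = 250.0/8.000 = 31.25, so [stock] = 0.03715 x 31.25 = 1.16 M.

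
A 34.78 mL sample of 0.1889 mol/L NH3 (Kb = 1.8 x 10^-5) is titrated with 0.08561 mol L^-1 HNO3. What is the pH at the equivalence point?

5.24

n(NH3) = 0.1889 x 0.03478 = 0.006570 mol; V(HNO3) at equivalence = 0.006570/0.08561 = 0.07674 L.
At equivalence the base is fully converted to NH4+; total volume = 0.1115 L, so [NH4+] = 0.006570/0.1115 = 0.05891 M.
Ka(NH4+) = Kw/Kb = 1.0e-14 / 1.8 x 10^-5 = 5.56e-10.
[H^+] = sqrt(Ka x [NH4+]) = sqrt(5.56e-10 x 0.05891) = 5.72e-6 M.
pH = -log(5.72e-6) = 5.24.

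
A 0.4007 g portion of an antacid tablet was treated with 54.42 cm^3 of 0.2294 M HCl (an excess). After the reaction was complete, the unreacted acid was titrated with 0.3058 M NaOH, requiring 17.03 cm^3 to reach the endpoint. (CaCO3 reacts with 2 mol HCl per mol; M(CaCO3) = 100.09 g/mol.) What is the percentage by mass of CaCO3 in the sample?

90.9%

Total n(HCl) added = 0.2294 x 0.05442 = 0.01248 mol.
n(NaOH) used = 0.3058 x 0.01703 = 0.005208 mol, which equals the excess n(HCl).
So n(HCl) consumed by the sample = 0.01248 - 0.005208 = 0.007276 mol.
n(CaCO3) = 0.007276 / 2 = 0.003638 mol.
mass CaCO3 = 0.003638 x 100.09 = 0.3641 g, so %CaCO3 = 0.3641/0.4007 x 100 = 90.9%.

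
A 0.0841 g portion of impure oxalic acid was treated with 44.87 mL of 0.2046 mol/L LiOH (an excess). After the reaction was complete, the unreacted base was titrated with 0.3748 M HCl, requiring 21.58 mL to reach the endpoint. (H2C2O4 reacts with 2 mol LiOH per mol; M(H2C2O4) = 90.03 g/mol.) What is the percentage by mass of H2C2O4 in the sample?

58.5%

Total n(LiOH) added = 0.2046 x 0.04487 = 0.009180 mol.
n(HCl) used = 0.3748 x 0.02158 = 0.008088 mol, which equals the excess n(LiOH).
So n(LiOH) consumed by the sample = 0.009180 - 0.008088 = 0.001092 mol.
n(H2C2O4) = 0.001092 / 2 = 0.0005461 mol.
mass H2C2O4 = 0.0005461 x 90.03 = 0.04917 g, so %H2C2O4 = 0.04917/0.0841 x 100 = 58.5%.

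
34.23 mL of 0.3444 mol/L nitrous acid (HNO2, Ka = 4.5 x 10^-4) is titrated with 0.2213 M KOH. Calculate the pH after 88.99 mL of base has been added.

n(acid) = 0.3444 x 0.03423 = 0.01179 mol; n(KOH) added = 0.2213 x 0.08899 = 0.01969 mol.
Base is in excess by 0.01969 - 0.01179 = 0.007905 mol in a total volume of 0.1232 L.
[OH^-] = 0.007905/0.1232 = 0.06415 M, so pOH = 1.19 and pH = 14.00 - 1.19 = 12.81.

12.81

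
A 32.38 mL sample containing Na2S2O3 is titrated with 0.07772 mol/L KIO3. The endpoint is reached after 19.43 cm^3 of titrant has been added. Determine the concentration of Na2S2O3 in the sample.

n(KIO3) = 0.07772 x 0.01943 = 0.001510 mol.
From the balanced equation, 1 mol KIO3 reacts with 6 mol Na2S2O3, so n(Na2S2O3) = 0.001510 x 6/1 = 0.009061 mol.
[Na2S2O3] = 0.009061 / 0.03238 L = 0.280 M.

0.280 M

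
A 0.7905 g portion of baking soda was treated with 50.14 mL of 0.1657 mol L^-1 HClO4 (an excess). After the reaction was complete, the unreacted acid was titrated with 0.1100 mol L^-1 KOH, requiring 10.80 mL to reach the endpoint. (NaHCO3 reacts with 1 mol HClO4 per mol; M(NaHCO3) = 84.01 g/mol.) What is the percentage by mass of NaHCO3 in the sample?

75.7%

Total n(HClO4) added = 0.1657 x 0.05014 = 0.008308 mol.
n(KOH) used = 0.1100 x 0.01080 = 0.001188 mol, which equals the excess n(HClO4).
So n(HClO4) consumed by the sample = 0.008308 - 0.001188 = 0.007120 mol.
n(NaHCO3) = 0.007120 / 1 = 0.007120 mol.
mass NaHCO3 = 0.007120 x 84.01 = 0.5982 g, so %NaHCO3 = 0.5982/0.7905 x 100 = 75.7%.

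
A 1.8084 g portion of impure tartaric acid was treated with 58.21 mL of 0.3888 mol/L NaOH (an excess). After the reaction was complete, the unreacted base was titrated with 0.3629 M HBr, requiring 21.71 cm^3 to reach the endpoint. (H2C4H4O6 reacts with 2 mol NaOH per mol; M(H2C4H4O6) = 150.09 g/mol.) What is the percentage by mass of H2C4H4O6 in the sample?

Total n(NaOH) added = 0.3888 x 0.05821 = 0.02263 mol.
n(HBr) used = 0.3629 x 0.02171 = 0.007879 mol, which equals the excess n(NaOH).
So n(NaOH) consumed by the sample = 0.02263 - 0.007879 = 0.01475 mol.
n(H2C4H4O6) = 0.01475 / 2 = 0.007377 mol.
mass H2C4H4O6 = 0.007377 x 150.09 = 1.107 g, so %H2C4H4O6 = 1.107/1.8084 x 100 = 61.2%.

61.2%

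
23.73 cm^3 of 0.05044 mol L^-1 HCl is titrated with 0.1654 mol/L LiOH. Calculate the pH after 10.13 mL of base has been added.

12.15

n(acid) = 0.05044 x 0.02373 = 0.001197 mol; n(LiOH) added = 0.1654 x 0.01013 = 0.001676 mol.
Base is in excess by 0.001676 - 0.001197 = 0.0004786 mol in a total volume of 0.03386 L.
[OH^-] = 0.0004786/0.03386 = 0.01413 M, so pOH = 1.85 and pH = 14.00 - 1.85 = 12.15.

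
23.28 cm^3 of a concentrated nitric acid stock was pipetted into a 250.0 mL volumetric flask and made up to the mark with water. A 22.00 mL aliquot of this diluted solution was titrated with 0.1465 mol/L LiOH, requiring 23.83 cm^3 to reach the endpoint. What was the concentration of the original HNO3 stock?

1.70 M

n(LiOH) = 0.1465 x 0.02383 = 0.003491 mol.
n(HNO3) in the aliquot = 0.003491 mol.
[diluted HNO3] = 0.003491 / 0.02200 = 0.1587 M.
Dilution factor = 250.0/23.28 = 10.74, so [stock] = 0.1587 x 10.74 = 1.70 M.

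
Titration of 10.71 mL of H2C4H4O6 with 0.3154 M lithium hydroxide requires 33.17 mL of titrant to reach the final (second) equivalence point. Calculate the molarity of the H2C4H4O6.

n(LiOH) = 0.3154 x 0.03317 = 0.01046 mol.
At the final (second) equivalence point, 2 mol OH^- react per mol H2C4H4O6, so n(H2C4H4O6) = 0.01046 / 2 = 0.005231 mol.
[H2C4H4O6] = 0.005231 / 0.01071 L = 0.488 M.

0.488 M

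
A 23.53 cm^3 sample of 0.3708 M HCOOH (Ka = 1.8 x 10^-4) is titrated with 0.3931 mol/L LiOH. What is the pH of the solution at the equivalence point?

n(HCOOH) = 0.3708 x 0.02353 = 0.008725 mol; V(LiOH) at equivalence = 0.008725/0.3931 = 0.02220 L.
At equivalence all the acid is converted to HCOO-; total volume = 0.02353 + 0.02220 = 0.04573 L, so [HCOO-] = 0.008725/0.04573 = 0.1908 M.
Kb = Kw/Ka = 1.0e-14 / 1.8 x 10^-4 = 5.56e-11.
[OH^-] = sqrt(Kb x [HCOO-]) = sqrt(5.56e-11 x 0.1908) = 3.26e-6 M.
pOH = 5.49, so pH = 14.00 - 5.49 = 8.51.

8.51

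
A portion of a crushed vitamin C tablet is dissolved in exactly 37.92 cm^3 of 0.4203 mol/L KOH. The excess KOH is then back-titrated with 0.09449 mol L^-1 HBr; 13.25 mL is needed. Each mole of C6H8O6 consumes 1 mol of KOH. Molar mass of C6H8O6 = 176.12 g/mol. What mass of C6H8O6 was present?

Total n(KOH) added = 0.4203 x 0.03792 = 0.01594 mol.
n(HBr) used = 0.09449 x 0.01325 = 0.001252 mol, which equals the excess n(KOH).
So n(KOH) consumed by the sample = 0.01594 - 0.001252 = 0.01469 mol.
n(C6H8O6) = 0.01469 / 1 = 0.01469 mol.
mass = 0.01469 mol x 176.12 g/mol = 2.59 g.

2.59 g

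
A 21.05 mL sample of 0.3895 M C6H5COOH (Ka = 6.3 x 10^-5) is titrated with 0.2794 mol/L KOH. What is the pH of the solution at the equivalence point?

8.71

n(C6H5COOH) = 0.3895 x 0.02105 = 0.008199 mol; V(KOH) at equivalence = 0.008199/0.2794 = 0.02934 L.
At equivalence all the acid is converted to C6H5COO-; total volume = 0.02105 + 0.02934 = 0.05039 L, so [C6H5COO-] = 0.008199/0.05039 = 0.1627 M.
Kb = Kw/Ka = 1.0e-14 / 6.3 x 10^-5 = 1.59e-10.
[OH^-] = sqrt(Kb x [C6H5COO-]) = sqrt(1.59e-10 x 0.1627) = 5.08e-6 M.
pOH = 5.29, so pH = 14.00 - 5.29 = 8.71.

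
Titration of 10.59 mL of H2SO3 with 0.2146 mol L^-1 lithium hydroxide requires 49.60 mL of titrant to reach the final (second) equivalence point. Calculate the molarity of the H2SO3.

n(LiOH) = 0.2146 x 0.04960 = 0.01064 mol.
At the final (second) equivalence point, 2 mol OH^- react per mol H2SO3, so n(H2SO3) = 0.01064 / 2 = 0.005322 mol.
[H2SO3] = 0.005322 / 0.01059 L = 0.503 M.

0.503 M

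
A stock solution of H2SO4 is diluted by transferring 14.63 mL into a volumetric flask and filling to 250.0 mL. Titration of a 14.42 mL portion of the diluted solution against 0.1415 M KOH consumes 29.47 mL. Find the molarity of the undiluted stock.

2.47 M

n(KOH) = 0.1415 x 0.02947 = 0.004170 mol.
n(H2SO4) in the aliquot = 0.004170 x 1/2 = 0.002085 mol.
[diluted H2SO4] = 0.002085 / 0.01442 = 0.1446 M.
Dilution factor = 250.0/14.63 = 17.09, so [stock] = 0.1446 x 17.09 = 2.47 M.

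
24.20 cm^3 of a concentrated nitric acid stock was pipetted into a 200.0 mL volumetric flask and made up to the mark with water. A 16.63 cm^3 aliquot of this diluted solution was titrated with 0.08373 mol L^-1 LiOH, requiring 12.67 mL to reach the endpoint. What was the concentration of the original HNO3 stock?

n(LiOH) = 0.08373 x 0.01267 = 0.001061 mol.
n(HNO3) in the aliquot = 0.001061 mol.
[diluted HNO3] = 0.001061 / 0.01663 = 0.06379 M.
Dilution factor = 200.0/24.20 = 8.264, so [stock] = 0.06379 x 8.264 = 0.527 M.

0.527 M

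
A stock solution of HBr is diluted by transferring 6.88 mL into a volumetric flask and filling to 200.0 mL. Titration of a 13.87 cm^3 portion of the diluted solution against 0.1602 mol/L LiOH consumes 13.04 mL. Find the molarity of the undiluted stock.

4.38 M

n(LiOH) = 0.1602 x 0.01304 = 0.002089 mol.
n(HBr) in the aliquot = 0.002089 mol.
[diluted HBr] = 0.002089 / 0.01387 = 0.1506 M.
Dilution factor = 200.0/6.880 = 29.07, so [stock] = 0.1506 x 29.07 = 4.38 M.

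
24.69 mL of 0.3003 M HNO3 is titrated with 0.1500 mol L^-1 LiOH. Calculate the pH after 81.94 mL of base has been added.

12.66

n(acid) = 0.3003 x 0.02469 = 0.007414 mol; n(LiOH) added = 0.1500 x 0.08194 = 0.01229 mol.
Base is in excess by 0.01229 - 0.007414 = 0.004877 mol in a total volume of 0.1066 L.
[OH^-] = 0.004877/0.1066 = 0.04573 M, so pOH = 1.34 and pH = 14.00 - 1.34 = 12.66.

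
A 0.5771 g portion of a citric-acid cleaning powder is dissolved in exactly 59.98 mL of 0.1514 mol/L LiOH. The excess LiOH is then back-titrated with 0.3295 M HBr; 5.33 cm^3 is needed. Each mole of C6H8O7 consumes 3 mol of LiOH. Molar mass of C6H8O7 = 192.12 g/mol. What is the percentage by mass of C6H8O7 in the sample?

81.3%

Total n(LiOH) added = 0.1514 x 0.05998 = 0.009081 mol.
n(HBr) used = 0.3295 x 0.005330 = 0.001756 mol, which equals the excess n(LiOH).
So n(LiOH) consumed by the sample = 0.009081 - 0.001756 = 0.007325 mol.
n(C6H8O7) = 0.007325 / 3 = 0.002442 mol.
mass C6H8O7 = 0.002442 x 192.12 = 0.4691 g, so %C6H8O7 = 0.4691/0.5771 x 100 = 81.3%.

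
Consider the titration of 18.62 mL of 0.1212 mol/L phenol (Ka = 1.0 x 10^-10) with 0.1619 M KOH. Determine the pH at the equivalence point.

n(C6H5OH) = 0.1212 x 0.01862 = 0.002257 mol; V(KOH) at equivalence = 0.002257/0.1619 = 0.01394 L.
At equivalence all the acid is converted to C6H5O-; total volume = 0.01862 + 0.01394 = 0.03256 L, so [C6H5O-] = 0.002257/0.03256 = 0.06931 M.
Kb = Kw/Ka = 1.0e-14 / 1.0 x 10^-10 = 0.000100.
[OH^-] = sqrt(Kb x [C6H5O-]) = sqrt(0.000100 x 0.06931) = 0.00263 M.
pOH = 2.58, so pH = 14.00 - 2.58 = 11.42.

11.42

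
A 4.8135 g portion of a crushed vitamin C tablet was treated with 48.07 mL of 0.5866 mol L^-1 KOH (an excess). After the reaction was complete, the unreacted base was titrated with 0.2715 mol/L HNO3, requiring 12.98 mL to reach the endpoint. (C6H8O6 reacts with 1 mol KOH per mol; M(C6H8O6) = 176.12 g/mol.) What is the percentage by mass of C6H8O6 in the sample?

Total n(KOH) added = 0.5866 x 0.04807 = 0.02820 mol.
n(HNO3) used = 0.2715 x 0.01298 = 0.003524 mol, which equals the excess n(KOH).
So n(KOH) consumed by the sample = 0.02820 - 0.003524 = 0.02467 mol.
n(C6H8O6) = 0.02467 / 1 = 0.02467 mol.
mass C6H8O6 = 0.02467 x 176.12 = 4.346 g, so %C6H8O6 = 4.346/4.8135 x 100 = 90.3%.

90.3%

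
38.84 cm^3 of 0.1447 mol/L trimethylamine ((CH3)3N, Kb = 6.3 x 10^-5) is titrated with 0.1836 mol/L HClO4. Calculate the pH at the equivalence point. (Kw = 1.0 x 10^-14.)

n((CH3)3N) = 0.1447 x 0.03884 = 0.005620 mol; V(HClO4) at equivalence = 0.005620/0.1836 = 0.03061 L.
At equivalence the base is fully converted to (CH3)3NH+; total volume = 0.06945 L, so [(CH3)3NH+] = 0.005620/0.06945 = 0.08092 M.
Ka((CH3)3NH+) = Kw/Kb = 1.0e-14 / 6.3 x 10^-5 = 1.59e-10.
[H^+] = sqrt(Ka x [(CH3)3NH+]) = sqrt(1.59e-10 x 0.08092) = 3.58e-6 M.
pH = -log(3.58e-6) = 5.45.

5.45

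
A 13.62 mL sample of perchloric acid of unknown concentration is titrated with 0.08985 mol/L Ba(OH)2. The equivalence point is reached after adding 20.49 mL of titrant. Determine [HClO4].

n(Ba(OH)2) delivered = 0.08985 x 0.02049 = 0.001841 mol.
The reaction is 2 HClO4 + 1 Ba(OH)2, so n(HClO4) = 0.001841 x 2/1 = 0.003682 mol.
[HClO4] = 0.003682 mol / 0.01362 L = 0.270 M.

0.270 M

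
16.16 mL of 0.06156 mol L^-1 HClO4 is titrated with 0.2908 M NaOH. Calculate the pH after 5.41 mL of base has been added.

n(acid) = 0.06156 x 0.01616 = 0.0009948 mol; n(NaOH) added = 0.2908 x 0.005410 = 0.001573 mol.
Base is in excess by 0.001573 - 0.0009948 = 0.0005784 mol in a total volume of 0.02157 L.
[OH^-] = 0.0005784/0.02157 = 0.02682 M, so pOH = 1.57 and pH = 14.00 - 1.57 = 12.43.

12.43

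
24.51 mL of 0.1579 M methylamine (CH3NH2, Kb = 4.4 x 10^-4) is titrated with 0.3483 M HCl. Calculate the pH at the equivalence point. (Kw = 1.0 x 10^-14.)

n(CH3NH2) = 0.1579 x 0.02451 = 0.003870 mol; V(HCl) at equivalence = 0.003870/0.3483 = 0.01111 L.
At equivalence the base is fully converted to CH3NH3+; total volume = 0.03562 L, so [CH3NH3+] = 0.003870/0.03562 = 0.1086 M.
Ka(CH3NH3+) = Kw/Kb = 1.0e-14 / 4.4 x 10^-4 = 2.27e-11.
[H^+] = sqrt(Ka x [CH3NH3+]) = sqrt(2.27e-11 x 0.1086) = 1.57e-6 M.
pH = -log(1.57e-6) = 5.80.

5.80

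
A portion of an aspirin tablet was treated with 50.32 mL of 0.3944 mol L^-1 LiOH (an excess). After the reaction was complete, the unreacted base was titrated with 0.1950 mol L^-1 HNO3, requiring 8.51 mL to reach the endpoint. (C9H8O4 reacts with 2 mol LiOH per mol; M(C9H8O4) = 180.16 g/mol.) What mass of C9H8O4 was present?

1.64 g

Total n(LiOH) added = 0.3944 x 0.05032 = 0.01985 mol.
n(HNO3) used = 0.1950 x 0.008510 = 0.001659 mol, which equals the excess n(LiOH).
So n(LiOH) consumed by the sample = 0.01985 - 0.001659 = 0.01819 mol.
n(C9H8O4) = 0.01819 / 2 = 0.009093 mol.
mass = 0.009093 mol x 180.16 g/mol = 1.64 g.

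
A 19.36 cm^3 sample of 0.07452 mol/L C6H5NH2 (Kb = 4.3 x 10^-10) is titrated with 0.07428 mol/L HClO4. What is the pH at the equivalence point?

n(C6H5NH2) = 0.07452 x 0.01936 = 0.001443 mol; V(HClO4) at equivalence = 0.001443/0.07428 = 0.01942 L.
At equivalence the base is fully converted to C6H5NH3+; total volume = 0.03878 L, so [C6H5NH3+] = 0.001443/0.03878 = 0.03720 M.
Ka(C6H5NH3+) = Kw/Kb = 1.0e-14 / 4.3 x 10^-10 = 2.33e-5.
[H^+] = sqrt(Ka x [C6H5NH3+]) = sqrt(2.33e-5 x 0.03720) = 0.000930 M.
pH = -log(0.000930) = 3.03.

3.03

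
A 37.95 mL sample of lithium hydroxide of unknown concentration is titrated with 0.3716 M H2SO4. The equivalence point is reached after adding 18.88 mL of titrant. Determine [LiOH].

0.370 M

n(H2SO4) delivered = 0.3716 x 0.01888 = 0.007016 mol.
The reaction is 2 LiOH + 1 H2SO4, so n(LiOH) = 0.007016 x 2/1 = 0.01403 mol.
[LiOH] = 0.01403 mol / 0.03795 L = 0.370 M.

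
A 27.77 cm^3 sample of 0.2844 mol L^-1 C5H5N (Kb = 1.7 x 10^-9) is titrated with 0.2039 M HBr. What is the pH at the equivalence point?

3.08

n(C5H5N) = 0.2844 x 0.02777 = 0.007898 mol; V(HBr) at equivalence = 0.007898/0.2039 = 0.03873 L.
At equivalence the base is fully converted to C5H5NH+; total volume = 0.06650 L, so [C5H5NH+] = 0.007898/0.06650 = 0.1188 M.
Ka(C5H5NH+) = Kw/Kb = 1.0e-14 / 1.7 x 10^-9 = 5.88e-6.
[H^+] = sqrt(Ka x [C5H5NH+]) = sqrt(5.88e-6 x 0.1188) = 0.000836 M.
pH = -log(0.000836) = 3.08.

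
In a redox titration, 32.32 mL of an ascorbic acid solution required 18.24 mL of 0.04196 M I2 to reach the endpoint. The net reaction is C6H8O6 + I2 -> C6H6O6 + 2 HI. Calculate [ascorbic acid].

0.0237 M

n(I2) = 0.04196 x 0.01824 = 0.0007654 mol.
From the balanced equation, 1 mol I2 reacts with 1 mol ascorbic acid, so n(ascorbic acid) = 0.0007654 x 1/1 = 0.0007654 mol.
[ascorbic acid] = 0.0007654 / 0.03232 L = 0.0237 M.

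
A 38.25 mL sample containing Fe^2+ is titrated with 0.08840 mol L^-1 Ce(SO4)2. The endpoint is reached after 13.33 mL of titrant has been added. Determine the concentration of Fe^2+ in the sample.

0.0308 M

n(Ce(SO4)2) = 0.08840 x 0.01333 = 0.001178 mol.
From the balanced equation, 1 mol Ce(SO4)2 reacts with 1 mol Fe^2+, so n(Fe^2+) = 0.001178 x 1/1 = 0.001178 mol.
[Fe^2+] = 0.001178 / 0.03825 L = 0.0308 M.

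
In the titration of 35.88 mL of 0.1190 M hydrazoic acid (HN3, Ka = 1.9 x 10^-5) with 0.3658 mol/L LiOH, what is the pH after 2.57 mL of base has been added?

4.17

Initial n(HN3) = 0.1190 x 0.03588 = 0.004270 mol.
n(LiOH) added = 0.3658 x 0.002570 = 0.0009401 mol, converting that many moles of HN3 to N3-.
Remaining n(HN3) = 0.003330 mol; n(N3-) = 0.0009401 mol.
By Henderson-Hasselbalch, pH = pKa + log([A^-]/[HA]) = 4.72 + log(0.0009401/0.003330) = 4.72 + (-0.55) = 4.17.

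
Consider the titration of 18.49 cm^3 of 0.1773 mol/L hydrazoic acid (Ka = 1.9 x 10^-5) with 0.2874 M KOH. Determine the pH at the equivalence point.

8.88

n(HN3) = 0.1773 x 0.01849 = 0.003278 mol; V(KOH) at equivalence = 0.003278/0.2874 = 0.01141 L.
At equivalence all the acid is converted to N3-; total volume = 0.01849 + 0.01141 = 0.02990 L, so [N3-] = 0.003278/0.02990 = 0.1097 M.
Kb = Kw/Ka = 1.0e-14 / 1.9 x 10^-5 = 5.26e-10.
[OH^-] = sqrt(Kb x [N3-]) = sqrt(5.26e-10 x 0.1097) = 7.60e-6 M.
pOH = 5.12, so pH = 14.00 - 5.12 = 8.88.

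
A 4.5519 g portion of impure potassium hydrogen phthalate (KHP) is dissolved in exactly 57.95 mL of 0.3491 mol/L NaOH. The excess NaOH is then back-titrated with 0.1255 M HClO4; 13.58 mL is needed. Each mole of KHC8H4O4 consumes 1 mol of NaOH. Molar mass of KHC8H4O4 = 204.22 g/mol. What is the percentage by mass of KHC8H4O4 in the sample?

83.1%

Total n(NaOH) added = 0.3491 x 0.05795 = 0.02023 mol.
n(HClO4) used = 0.1255 x 0.01358 = 0.001704 mol, which equals the excess n(NaOH).
So n(NaOH) consumed by the sample = 0.02023 - 0.001704 = 0.01853 mol.
n(KHC8H4O4) = 0.01853 / 1 = 0.01853 mol.
mass KHC8H4O4 = 0.01853 x 204.22 = 3.783 g, so %KHC8H4O4 = 3.783/4.5519 x 100 = 83.1%.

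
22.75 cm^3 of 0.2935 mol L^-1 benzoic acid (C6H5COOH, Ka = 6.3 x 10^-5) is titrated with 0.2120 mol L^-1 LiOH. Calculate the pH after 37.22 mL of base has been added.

n(acid) = 0.2935 x 0.02275 = 0.006677 mol; n(LiOH) added = 0.2120 x 0.03722 = 0.007891 mol.
Base is in excess by 0.007891 - 0.006677 = 0.001214 mol in a total volume of 0.05997 L.
[OH^-] = 0.001214/0.05997 = 0.02024 M, so pOH = 1.69 and pH = 14.00 - 1.69 = 12.31.

12.31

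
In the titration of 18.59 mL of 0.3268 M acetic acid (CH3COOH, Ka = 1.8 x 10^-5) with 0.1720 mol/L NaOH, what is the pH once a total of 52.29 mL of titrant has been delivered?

12.61

n(acid) = 0.3268 x 0.01859 = 0.006075 mol; n(NaOH) added = 0.1720 x 0.05229 = 0.008994 mol.
Base is in excess by 0.008994 - 0.006075 = 0.002919 mol in a total volume of 0.07088 L.
[OH^-] = 0.002919/0.07088 = 0.04118 M, so pOH = 1.39 and pH = 14.00 - 1.39 = 12.61.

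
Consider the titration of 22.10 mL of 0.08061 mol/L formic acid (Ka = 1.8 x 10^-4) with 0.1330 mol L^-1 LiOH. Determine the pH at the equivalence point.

8.22

n(HCOOH) = 0.08061 x 0.02210 = 0.001781 mol; V(LiOH) at equivalence = 0.001781/0.1330 = 0.01339 L.
At equivalence all the acid is converted to HCOO-; total volume = 0.02210 + 0.01339 = 0.03549 L, so [HCOO-] = 0.001781/0.03549 = 0.05019 M.
Kb = Kw/Ka = 1.0e-14 / 1.8 x 10^-4 = 5.56e-11.
[OH^-] = sqrt(Kb x [HCOO-]) = sqrt(5.56e-11 x 0.05019) = 1.67e-6 M.
pOH = 5.78, so pH = 14.00 - 5.78 = 8.22.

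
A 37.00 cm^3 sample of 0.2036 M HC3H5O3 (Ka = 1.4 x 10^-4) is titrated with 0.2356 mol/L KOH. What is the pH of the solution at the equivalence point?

8.45

n(HC3H5O3) = 0.2036 x 0.03700 = 0.007533 mol; V(KOH) at equivalence = 0.007533/0.2356 = 0.03197 L.
At equivalence all the acid is converted to C3H5O3-; total volume = 0.03700 + 0.03197 = 0.06897 L, so [C3H5O3-] = 0.007533/0.06897 = 0.1092 M.
Kb = Kw/Ka = 1.0e-14 / 1.4 x 10^-4 = 7.14e-11.
[OH^-] = sqrt(Kb x [C3H5O3-]) = sqrt(7.14e-11 x 0.1092) = 2.79e-6 M.
pOH = 5.55, so pH = 14.00 - 5.55 = 8.45.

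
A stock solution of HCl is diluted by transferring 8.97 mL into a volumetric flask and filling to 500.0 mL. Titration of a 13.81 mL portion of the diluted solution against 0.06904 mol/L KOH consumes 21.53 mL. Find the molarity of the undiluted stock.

6.00 M

n(KOH) = 0.06904 x 0.02153 = 0.001486 mol.
n(HCl) in the aliquot = 0.001486 mol.
[diluted HCl] = 0.001486 / 0.01381 = 0.1076 M.
Dilution factor = 500.0/8.970 = 55.74, so [stock] = 0.1076 x 55.74 = 6.00 M.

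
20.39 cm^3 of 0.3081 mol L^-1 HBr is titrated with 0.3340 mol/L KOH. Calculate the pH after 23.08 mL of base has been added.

n(acid) = 0.3081 x 0.02039 = 0.006282 mol; n(KOH) added = 0.3340 x 0.02308 = 0.007709 mol.
Base is in excess by 0.007709 - 0.006282 = 0.001427 mol in a total volume of 0.04347 L.
[OH^-] = 0.001427/0.04347 = 0.03282 M, so pOH = 1.48 and pH = 14.00 - 1.48 = 12.52.

12.52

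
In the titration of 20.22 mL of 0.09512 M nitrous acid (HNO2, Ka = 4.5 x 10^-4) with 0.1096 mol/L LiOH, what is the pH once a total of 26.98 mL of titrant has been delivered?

12.34

n(acid) = 0.09512 x 0.02022 = 0.001923 mol; n(LiOH) added = 0.1096 x 0.02698 = 0.002957 mol.
Base is in excess by 0.002957 - 0.001923 = 0.001034 mol in a total volume of 0.04720 L.
[OH^-] = 0.001034/0.04720 = 0.02190 M, so pOH = 1.66 and pH = 14.00 - 1.66 = 12.34.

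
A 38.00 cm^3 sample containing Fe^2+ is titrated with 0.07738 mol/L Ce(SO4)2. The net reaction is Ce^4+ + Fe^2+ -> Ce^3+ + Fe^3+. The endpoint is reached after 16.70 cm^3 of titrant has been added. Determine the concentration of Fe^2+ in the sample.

0.0340 M

n(Ce(SO4)2) = 0.07738 x 0.01670 = 0.001292 mol.
From the balanced equation, 1 mol Ce(SO4)2 reacts with 1 mol Fe^2+, so n(Fe^2+) = 0.001292 x 1/1 = 0.001292 mol.
[Fe^2+] = 0.001292 / 0.03800 L = 0.0340 M.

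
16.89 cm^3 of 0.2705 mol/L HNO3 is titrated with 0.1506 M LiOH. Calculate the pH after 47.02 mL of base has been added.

n(acid) = 0.2705 x 0.01689 = 0.004569 mol; n(LiOH) added = 0.1506 x 0.04702 = 0.007081 mol.
Base is in excess by 0.007081 - 0.004569 = 0.002512 mol in a total volume of 0.06391 L.
[OH^-] = 0.002512/0.06391 = 0.03931 M, so pOH = 1.41 and pH = 14.00 - 1.41 = 12.59.

12.59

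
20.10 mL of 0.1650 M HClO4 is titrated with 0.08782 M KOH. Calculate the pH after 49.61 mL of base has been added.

12.17

n(acid) = 0.1650 x 0.02010 = 0.003317 mol; n(KOH) added = 0.08782 x 0.04961 = 0.004357 mol.
Base is in excess by 0.004357 - 0.003317 = 0.001040 mol in a total volume of 0.06971 L.
[OH^-] = 0.001040/0.06971 = 0.01492 M, so pOH = 1.83 and pH = 14.00 - 1.83 = 12.17.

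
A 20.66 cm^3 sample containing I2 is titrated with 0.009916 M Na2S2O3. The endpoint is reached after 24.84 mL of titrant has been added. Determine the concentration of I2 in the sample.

0.00596 M

n(Na2S2O3) = 0.009916 x 0.02484 = 0.0002463 mol.
From the balanced equation, 2 mol Na2S2O3 reacts with 1 mol I2, so n(I2) = 0.0002463 x 1/2 = 0.0001232 mol.
[I2] = 0.0001232 / 0.02066 L = 0.00596 M.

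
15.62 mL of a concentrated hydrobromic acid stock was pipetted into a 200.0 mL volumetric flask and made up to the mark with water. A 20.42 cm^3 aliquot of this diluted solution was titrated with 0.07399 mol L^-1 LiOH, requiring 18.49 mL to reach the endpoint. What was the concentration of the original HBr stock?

n(LiOH) = 0.07399 x 0.01849 = 0.001368 mol.
n(HBr) in the aliquot = 0.001368 mol.
[diluted HBr] = 0.001368 / 0.02042 = 0.06700 M.
Dilution factor = 200.0/15.62 = 12.80, so [stock] = 0.06700 x 12.80 = 0.858 M.

0.858 M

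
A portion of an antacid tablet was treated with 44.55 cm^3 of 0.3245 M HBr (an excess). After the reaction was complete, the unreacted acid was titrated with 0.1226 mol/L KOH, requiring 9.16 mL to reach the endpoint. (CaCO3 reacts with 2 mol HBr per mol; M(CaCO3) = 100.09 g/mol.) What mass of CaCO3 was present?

0.667 g

Total n(HBr) added = 0.3245 x 0.04455 = 0.01446 mol.
n(KOH) used = 0.1226 x 0.009160 = 0.001123 mol, which equals the excess n(HBr).
So n(HBr) consumed by the sample = 0.01446 - 0.001123 = 0.01333 mol.
n(CaCO3) = 0.01333 / 2 = 0.006667 mol.
mass = 0.006667 mol x 100.09 g/mol = 0.667 g.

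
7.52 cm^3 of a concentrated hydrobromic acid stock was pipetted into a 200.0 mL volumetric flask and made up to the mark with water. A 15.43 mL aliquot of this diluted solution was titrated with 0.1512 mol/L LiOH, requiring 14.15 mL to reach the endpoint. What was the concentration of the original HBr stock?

n(LiOH) = 0.1512 x 0.01415 = 0.002139 mol.
n(HBr) in the aliquot = 0.002139 mol.
[diluted HBr] = 0.002139 / 0.01543 = 0.1387 M.
Dilution factor = 200.0/7.520 = 26.60, so [stock] = 0.1387 x 26.60 = 3.69 M.

3.69 M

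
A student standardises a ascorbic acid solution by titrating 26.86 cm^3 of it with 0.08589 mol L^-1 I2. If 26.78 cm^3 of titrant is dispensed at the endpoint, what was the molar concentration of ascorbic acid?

n(I2) = 0.08589 x 0.02678 = 0.002300 mol.
From the balanced equation, 1 mol I2 reacts with 1 mol ascorbic acid, so n(ascorbic acid) = 0.002300 x 1/1 = 0.002300 mol.
[ascorbic acid] = 0.002300 / 0.02686 L = 0.0856 M.

0.0856 M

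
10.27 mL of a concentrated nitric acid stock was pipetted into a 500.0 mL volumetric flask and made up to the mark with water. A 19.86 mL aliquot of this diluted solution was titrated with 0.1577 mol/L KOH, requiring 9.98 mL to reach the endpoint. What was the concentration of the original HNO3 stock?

n(KOH) = 0.1577 x 0.009980 = 0.001574 mol.
n(HNO3) in the aliquot = 0.001574 mol.
[diluted HNO3] = 0.001574 / 0.01986 = 0.07925 M.
Dilution factor = 500.0/10.27 = 48.69, so [stock] = 0.07925 x 48.69 = 3.86 M.

3.86 M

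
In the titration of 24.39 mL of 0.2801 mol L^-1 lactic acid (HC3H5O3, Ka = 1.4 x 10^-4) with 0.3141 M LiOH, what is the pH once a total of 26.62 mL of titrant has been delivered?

12.48

n(acid) = 0.2801 x 0.02439 = 0.006832 mol; n(LiOH) added = 0.3141 x 0.02662 = 0.008361 mol.
Base is in excess by 0.008361 - 0.006832 = 0.001530 mol in a total volume of 0.05101 L.
[OH^-] = 0.001530/0.05101 = 0.02999 M, so pOH = 1.52 and pH = 14.00 - 1.52 = 12.48.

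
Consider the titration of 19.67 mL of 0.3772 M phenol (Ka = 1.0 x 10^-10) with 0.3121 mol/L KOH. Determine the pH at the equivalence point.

11.62

n(C6H5OH) = 0.3772 x 0.01967 = 0.007420 mol; V(KOH) at equivalence = 0.007420/0.3121 = 0.02377 L.
At equivalence all the acid is converted to C6H5O-; total volume = 0.01967 + 0.02377 = 0.04344 L, so [C6H5O-] = 0.007420/0.04344 = 0.1708 M.
Kb = Kw/Ka = 1.0e-14 / 1.0 x 10^-10 = 0.000100.
[OH^-] = sqrt(Kb x [C6H5O-]) = sqrt(0.000100 x 0.1708) = 0.00413 M.
pOH = 2.38, so pH = 14.00 - 2.38 = 11.62.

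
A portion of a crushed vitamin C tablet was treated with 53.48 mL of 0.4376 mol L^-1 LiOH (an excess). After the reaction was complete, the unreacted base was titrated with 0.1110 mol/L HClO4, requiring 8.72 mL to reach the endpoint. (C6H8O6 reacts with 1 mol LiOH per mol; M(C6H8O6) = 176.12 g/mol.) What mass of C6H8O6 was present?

Total n(LiOH) added = 0.4376 x 0.05348 = 0.02340 mol.
n(HClO4) used = 0.1110 x 0.008720 = 0.0009679 mol, which equals the excess n(LiOH).
So n(LiOH) consumed by the sample = 0.02340 - 0.0009679 = 0.02243 mol.
n(C6H8O6) = 0.02243 / 1 = 0.02243 mol.
mass = 0.02243 mol x 176.12 g/mol = 3.95 g.

3.95 g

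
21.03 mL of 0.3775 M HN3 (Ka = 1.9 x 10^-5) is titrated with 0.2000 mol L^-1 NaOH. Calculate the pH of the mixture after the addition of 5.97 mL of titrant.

Initial n(HN3) = 0.3775 x 0.02103 = 0.007939 mol.
n(NaOH) added = 0.2000 x 0.005970 = 0.001194 mol, converting that many moles of HN3 to N3-.
Remaining n(HN3) = 0.006745 mol; n(N3-) = 0.001194 mol.
By Henderson-Hasselbalch, pH = pKa + log([A^-]/[HA]) = 4.72 + log(0.001194/0.006745) = 4.72 + (-0.75) = 3.97.

3.97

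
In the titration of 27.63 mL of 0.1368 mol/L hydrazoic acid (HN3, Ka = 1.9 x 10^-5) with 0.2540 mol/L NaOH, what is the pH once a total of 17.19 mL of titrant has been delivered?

n(acid) = 0.1368 x 0.02763 = 0.003780 mol; n(NaOH) added = 0.2540 x 0.01719 = 0.004366 mol.
Base is in excess by 0.004366 - 0.003780 = 0.0005865 mol in a total volume of 0.04482 L.
[OH^-] = 0.0005865/0.04482 = 0.01309 M, so pOH = 1.88 and pH = 14.00 - 1.88 = 12.12.

12.12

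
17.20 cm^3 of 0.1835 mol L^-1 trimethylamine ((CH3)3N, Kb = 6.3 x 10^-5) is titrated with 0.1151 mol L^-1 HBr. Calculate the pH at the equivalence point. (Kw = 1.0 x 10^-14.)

5.47

n((CH3)3N) = 0.1835 x 0.01720 = 0.003156 mol; V(HBr) at equivalence = 0.003156/0.1151 = 0.02742 L.
At equivalence the base is fully converted to (CH3)3NH+; total volume = 0.04462 L, so [(CH3)3NH+] = 0.003156/0.04462 = 0.07073 M.
Ka((CH3)3NH+) = Kw/Kb = 1.0e-14 / 6.3 x 10^-5 = 1.59e-10.
[H^+] = sqrt(Ka x [(CH3)3NH+]) = sqrt(1.59e-10 x 0.07073) = 3.35e-6 M.
pH = -log(3.35e-6) = 5.47.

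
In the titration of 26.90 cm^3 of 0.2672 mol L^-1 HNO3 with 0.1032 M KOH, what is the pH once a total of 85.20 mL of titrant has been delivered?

n(acid) = 0.2672 x 0.02690 = 0.007188 mol; n(KOH) added = 0.1032 x 0.08520 = 0.008793 mol.
Base is in excess by 0.008793 - 0.007188 = 0.001605 mol in a total volume of 0.1121 L.
[OH^-] = 0.001605/0.1121 = 0.01432 M, so pOH = 1.84 and pH = 14.00 - 1.84 = 12.16.

12.16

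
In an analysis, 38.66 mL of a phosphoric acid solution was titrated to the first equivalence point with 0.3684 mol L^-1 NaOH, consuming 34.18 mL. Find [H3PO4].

n(NaOH) = 0.3684 x 0.03418 = 0.01259 mol.
At the first equivalence point, 1 mol OH^- react per mol H3PO4, so n(H3PO4) = 0.01259 / 1 = 0.01259 mol.
[H3PO4] = 0.01259 / 0.03866 L = 0.326 M.

0.326 M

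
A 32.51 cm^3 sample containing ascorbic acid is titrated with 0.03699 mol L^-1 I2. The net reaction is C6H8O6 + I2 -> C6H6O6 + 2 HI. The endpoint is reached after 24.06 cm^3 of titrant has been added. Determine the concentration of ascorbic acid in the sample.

n(I2) = 0.03699 x 0.02406 = 0.0008900 mol.
From the balanced equation, 1 mol I2 reacts with 1 mol ascorbic acid, so n(ascorbic acid) = 0.0008900 x 1/1 = 0.0008900 mol.
[ascorbic acid] = 0.0008900 / 0.03251 L = 0.0274 M.

0.0274 M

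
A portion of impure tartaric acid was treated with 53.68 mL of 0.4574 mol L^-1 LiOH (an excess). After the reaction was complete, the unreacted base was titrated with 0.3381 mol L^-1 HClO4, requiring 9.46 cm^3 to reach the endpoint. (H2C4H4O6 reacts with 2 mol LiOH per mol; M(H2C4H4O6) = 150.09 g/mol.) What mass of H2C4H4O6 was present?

1.60 g

Total n(LiOH) added = 0.4574 x 0.05368 = 0.02455 mol.
n(HClO4) used = 0.3381 x 0.009460 = 0.003198 mol, which equals the excess n(LiOH).
So n(LiOH) consumed by the sample = 0.02455 - 0.003198 = 0.02135 mol.
n(H2C4H4O6) = 0.02135 / 2 = 0.01068 mol.
mass = 0.01068 mol x 150.09 g/mol = 1.60 g.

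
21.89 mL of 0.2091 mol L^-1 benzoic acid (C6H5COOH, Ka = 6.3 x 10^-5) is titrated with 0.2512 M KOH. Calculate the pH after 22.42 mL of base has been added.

12.38

n(acid) = 0.2091 x 0.02189 = 0.004577 mol; n(KOH) added = 0.2512 x 0.02242 = 0.005632 mol.
Base is in excess by 0.005632 - 0.004577 = 0.001055 mol in a total volume of 0.04431 L.
[OH^-] = 0.001055/0.04431 = 0.02380 M, so pOH = 1.62 and pH = 14.00 - 1.62 = 12.38.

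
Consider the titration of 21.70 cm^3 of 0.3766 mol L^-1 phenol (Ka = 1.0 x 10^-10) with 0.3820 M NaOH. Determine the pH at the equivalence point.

n(C6H5OH) = 0.3766 x 0.02170 = 0.008172 mol; V(NaOH) at equivalence = 0.008172/0.3820 = 0.02139 L.
At equivalence all the acid is converted to C6H5O-; total volume = 0.02170 + 0.02139 = 0.04309 L, so [C6H5O-] = 0.008172/0.04309 = 0.1896 M.
Kb = Kw/Ka = 1.0e-14 / 1.0 x 10^-10 = 0.000100.
[OH^-] = sqrt(Kb x [C6H5O-]) = sqrt(0.000100 x 0.1896) = 0.00435 M.
pOH = 2.36, so pH = 14.00 - 2.36 = 11.64.

11.64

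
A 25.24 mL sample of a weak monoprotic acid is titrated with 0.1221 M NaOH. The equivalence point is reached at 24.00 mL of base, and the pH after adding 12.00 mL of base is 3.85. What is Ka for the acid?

12.00 mL is half of the equivalence volume, so this is the half-equivalence point where [HA] = [A^-].
At half-equivalence pH = pKa, so pKa = 3.85.
Ka = 10^(-3.85) = 1.4 x 10^-4.

1.4 x 10^-4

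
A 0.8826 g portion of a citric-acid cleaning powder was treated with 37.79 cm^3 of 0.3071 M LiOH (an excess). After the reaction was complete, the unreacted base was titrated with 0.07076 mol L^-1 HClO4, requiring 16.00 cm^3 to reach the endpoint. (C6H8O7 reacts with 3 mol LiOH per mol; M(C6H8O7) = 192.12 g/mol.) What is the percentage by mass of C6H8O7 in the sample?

76.0%

Total n(LiOH) added = 0.3071 x 0.03779 = 0.01161 mol.
n(HClO4) used = 0.07076 x 0.01600 = 0.001132 mol, which equals the excess n(LiOH).
So n(LiOH) consumed by the sample = 0.01161 - 0.001132 = 0.01047 mol.
n(C6H8O7) = 0.01047 / 3 = 0.003491 mol.
mass C6H8O7 = 0.003491 x 192.12 = 0.6707 g, so %C6H8O7 = 0.6707/0.8826 x 100 = 76.0%.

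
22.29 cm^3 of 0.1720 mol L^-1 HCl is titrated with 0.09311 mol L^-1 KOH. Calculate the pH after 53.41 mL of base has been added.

12.18

n(acid) = 0.1720 x 0.02229 = 0.003834 mol; n(KOH) added = 0.09311 x 0.05341 = 0.004973 mol.
Base is in excess by 0.004973 - 0.003834 = 0.001139 mol in a total volume of 0.07570 L.
[OH^-] = 0.001139/0.07570 = 0.01505 M, so pOH = 1.82 and pH = 14.00 - 1.82 = 12.18.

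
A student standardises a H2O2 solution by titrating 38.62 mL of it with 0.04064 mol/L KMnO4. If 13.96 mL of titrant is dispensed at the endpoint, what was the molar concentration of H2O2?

0.0367 M

n(KMnO4) = 0.04064 x 0.01396 = 0.0005673 mol.
From the balanced equation, 2 mol KMnO4 reacts with 5 mol H2O2, so n(H2O2) = 0.0005673 x 5/2 = 0.001418 mol.
[H2O2] = 0.001418 / 0.03862 L = 0.0367 M.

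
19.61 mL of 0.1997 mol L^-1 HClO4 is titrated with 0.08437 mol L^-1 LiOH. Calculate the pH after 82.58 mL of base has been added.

n(acid) = 0.1997 x 0.01961 = 0.003916 mol; n(LiOH) added = 0.08437 x 0.08258 = 0.006967 mol.
Base is in excess by 0.006967 - 0.003916 = 0.003051 mol in a total volume of 0.1022 L.
[OH^-] = 0.003051/0.1022 = 0.02986 M, so pOH = 1.52 and pH = 14.00 - 1.52 = 12.48.

12.48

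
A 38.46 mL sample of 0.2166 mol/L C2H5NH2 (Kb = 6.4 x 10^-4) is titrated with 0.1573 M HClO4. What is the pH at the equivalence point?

n(C2H5NH2) = 0.2166 x 0.03846 = 0.008330 mol; V(HClO4) at equivalence = 0.008330/0.1573 = 0.05296 L.
At equivalence the base is fully converted to C2H5NH3+; total volume = 0.09142 L, so [C2H5NH3+] = 0.008330/0.09142 = 0.09112 M.
Ka(C2H5NH3+) = Kw/Kb = 1.0e-14 / 6.4 x 10^-4 = 1.56e-11.
[H^+] = sqrt(Ka x [C2H5NH3+]) = sqrt(1.56e-11 x 0.09112) = 1.19e-6 M.
pH = -log(1.19e-6) = 5.92.

5.92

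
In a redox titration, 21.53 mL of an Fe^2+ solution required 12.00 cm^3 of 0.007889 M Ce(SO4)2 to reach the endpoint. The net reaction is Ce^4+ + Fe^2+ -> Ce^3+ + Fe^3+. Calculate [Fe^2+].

0.00440 M

n(Ce(SO4)2) = 0.007889 x 0.01200 = 9.467e-5 mol.
From the balanced equation, 1 mol Ce(SO4)2 reacts with 1 mol Fe^2+, so n(Fe^2+) = 9.467e-5 x 1/1 = 9.467e-5 mol.
[Fe^2+] = 9.467e-5 / 0.02153 L = 0.00440 M.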